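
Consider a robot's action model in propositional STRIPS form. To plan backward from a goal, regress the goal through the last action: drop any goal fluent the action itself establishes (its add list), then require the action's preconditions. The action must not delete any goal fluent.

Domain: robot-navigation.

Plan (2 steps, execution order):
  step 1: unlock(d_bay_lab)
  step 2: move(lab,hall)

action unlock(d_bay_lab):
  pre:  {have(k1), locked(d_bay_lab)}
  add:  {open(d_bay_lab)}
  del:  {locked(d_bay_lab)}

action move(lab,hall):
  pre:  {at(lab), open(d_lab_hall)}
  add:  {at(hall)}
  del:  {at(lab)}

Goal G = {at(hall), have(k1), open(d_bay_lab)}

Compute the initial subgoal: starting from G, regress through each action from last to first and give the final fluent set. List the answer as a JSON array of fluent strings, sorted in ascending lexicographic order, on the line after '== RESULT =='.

Work backward from the goal:
  through step 2 (move(lab,hall)): drop {at(hall)}, keep {have(k1), open(d_bay_lab)}, require {at(lab), open(d_lab_hall)}
    → {at(lab), have(k1), open(d_bay_lab), open(d_lab_hall)}
  through step 1 (unlock(d_bay_lab)): drop {open(d_bay_lab)}, keep {at(lab), have(k1), open(d_lab_hall)}, require {have(k1), locked(d_bay_lab)}
    → {at(lab), have(k1), locked(d_bay_lab), open(d_lab_hall)}

== RESULT ==
["at(lab)", "have(k1)", "locked(d_bay_lab)", "open(d_lab_hall)"]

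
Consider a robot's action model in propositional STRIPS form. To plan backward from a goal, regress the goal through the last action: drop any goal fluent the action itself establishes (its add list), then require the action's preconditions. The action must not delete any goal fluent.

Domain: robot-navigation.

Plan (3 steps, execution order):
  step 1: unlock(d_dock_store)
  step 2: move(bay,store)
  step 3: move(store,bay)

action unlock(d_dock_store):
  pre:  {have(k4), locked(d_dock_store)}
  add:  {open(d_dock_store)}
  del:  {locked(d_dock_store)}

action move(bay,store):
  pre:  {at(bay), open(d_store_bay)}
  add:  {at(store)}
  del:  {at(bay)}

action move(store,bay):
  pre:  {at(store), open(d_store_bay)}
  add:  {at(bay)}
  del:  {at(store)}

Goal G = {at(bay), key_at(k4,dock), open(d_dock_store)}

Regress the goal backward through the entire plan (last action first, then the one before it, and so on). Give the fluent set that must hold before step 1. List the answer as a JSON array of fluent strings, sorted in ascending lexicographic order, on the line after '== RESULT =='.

Work backward from the goal:
  through step 3 (move(store,bay)): drop {at(bay)}, keep {key_at(k4,dock), open(d_dock_store)}, require {at(store), open(d_store_bay)}
    → {at(store), key_at(k4,dock), open(d_dock_store), open(d_store_bay)}
  through step 2 (move(bay,store)): drop {at(store)}, keep {key_at(k4,dock), open(d_dock_store), open(d_store_bay)}, require {at(bay), open(d_store_bay)}
    → {at(bay), key_at(k4,dock), open(d_dock_store), open(d_store_bay)}
  through step 1 (unlock(d_dock_store)): drop {open(d_dock_store)}, keep {at(bay), key_at(k4,dock), open(d_store_bay)}, require {have(k4), locked(d_dock_store)}
    → {at(bay), have(k4), key_at(k4,dock), locked(d_dock_store), open(d_store_bay)}

== RESULT ==
["at(bay)", "have(k4)", "key_at(k4,dock)", "locked(d_dock_store)", "open(d_store_bay)"]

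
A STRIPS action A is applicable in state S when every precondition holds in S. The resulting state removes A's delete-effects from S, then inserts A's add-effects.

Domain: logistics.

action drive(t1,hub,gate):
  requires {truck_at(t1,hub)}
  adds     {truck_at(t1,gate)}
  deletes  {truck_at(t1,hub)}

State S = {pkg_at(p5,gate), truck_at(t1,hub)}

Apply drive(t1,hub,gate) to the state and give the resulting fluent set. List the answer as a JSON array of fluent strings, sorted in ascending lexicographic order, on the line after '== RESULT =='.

Progress:
  pre ⊆ S: {truck_at(t1,hub)} ⊆ S  — applicable
  S \ del = {pkg_at(p5,gate)}
  ∪ add   = {pkg_at(p5,gate), truck_at(t1,gate)}

== RESULT ==
["pkg_at(p5,gate)", "truck_at(t1,gate)"]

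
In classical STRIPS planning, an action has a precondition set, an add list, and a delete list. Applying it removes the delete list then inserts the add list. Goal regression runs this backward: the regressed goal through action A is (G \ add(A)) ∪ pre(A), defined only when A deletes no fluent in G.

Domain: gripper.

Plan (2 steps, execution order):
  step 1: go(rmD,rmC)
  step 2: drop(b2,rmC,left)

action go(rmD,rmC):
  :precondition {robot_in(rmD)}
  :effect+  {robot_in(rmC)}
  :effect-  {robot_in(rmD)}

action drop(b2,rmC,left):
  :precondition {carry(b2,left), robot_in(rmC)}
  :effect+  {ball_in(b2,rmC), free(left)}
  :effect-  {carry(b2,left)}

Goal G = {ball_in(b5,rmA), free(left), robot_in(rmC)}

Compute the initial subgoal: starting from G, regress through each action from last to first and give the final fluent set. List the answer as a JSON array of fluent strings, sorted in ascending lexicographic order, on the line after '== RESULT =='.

Work backward from the goal:
  through step 2 (drop(b2,rmC,left)): drop {free(left)}, keep {ball_in(b5,rmA), robot_in(rmC)}, require {carry(b2,left), robot_in(rmC)}
    → {ball_in(b5,rmA), carry(b2,left), robot_in(rmC)}
  through step 1 (go(rmD,rmC)): drop {robot_in(rmC)}, keep {ball_in(b5,rmA), carry(b2,left)}, require {robot_in(rmD)}
    → {ball_in(b5,rmA), carry(b2,left), robot_in(rmD)}

== RESULT ==
["ball_in(b5,rmA)", "carry(b2,left)", "robot_in(rmD)"]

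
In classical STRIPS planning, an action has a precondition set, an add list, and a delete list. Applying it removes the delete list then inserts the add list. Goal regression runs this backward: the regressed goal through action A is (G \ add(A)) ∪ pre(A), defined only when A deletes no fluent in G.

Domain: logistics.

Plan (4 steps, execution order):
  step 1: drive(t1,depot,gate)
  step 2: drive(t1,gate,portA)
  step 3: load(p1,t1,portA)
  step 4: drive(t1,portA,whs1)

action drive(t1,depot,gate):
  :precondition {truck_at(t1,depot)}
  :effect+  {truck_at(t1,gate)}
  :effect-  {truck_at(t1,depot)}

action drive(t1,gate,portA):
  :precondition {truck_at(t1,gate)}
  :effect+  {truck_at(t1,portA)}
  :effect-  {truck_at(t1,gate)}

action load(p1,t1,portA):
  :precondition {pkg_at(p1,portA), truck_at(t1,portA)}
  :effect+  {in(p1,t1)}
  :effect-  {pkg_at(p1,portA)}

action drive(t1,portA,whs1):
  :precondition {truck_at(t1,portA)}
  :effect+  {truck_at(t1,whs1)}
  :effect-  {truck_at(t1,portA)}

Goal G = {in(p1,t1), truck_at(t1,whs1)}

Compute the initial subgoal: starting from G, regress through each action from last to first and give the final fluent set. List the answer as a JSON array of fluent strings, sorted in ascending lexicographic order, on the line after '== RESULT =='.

Regress step by step:
  through step 4 (drive(t1,portA,whs1)): drop {truck_at(t1,whs1)}, keep {in(p1,t1)}, require {truck_at(t1,portA)}
    → {in(p1,t1), truck_at(t1,portA)}
  through step 3 (load(p1,t1,portA)): drop {in(p1,t1)}, keep {truck_at(t1,portA)}, require {pkg_at(p1,portA), truck_at(t1,portA)}
    → {pkg_at(p1,portA), truck_at(t1,portA)}
  through step 2 (drive(t1,gate,portA)): drop {truck_at(t1,portA)}, keep {pkg_at(p1,portA)}, require {truck_at(t1,gate)}
    → {pkg_at(p1,portA), truck_at(t1,gate)}
  through step 1 (drive(t1,depot,gate)): drop {truck_at(t1,gate)}, keep {pkg_at(p1,portA)}, require {truck_at(t1,depot)}
    → {pkg_at(p1,portA), truck_at(t1,depot)}

== RESULT ==
["pkg_at(p1,portA)", "truck_at(t1,depot)"]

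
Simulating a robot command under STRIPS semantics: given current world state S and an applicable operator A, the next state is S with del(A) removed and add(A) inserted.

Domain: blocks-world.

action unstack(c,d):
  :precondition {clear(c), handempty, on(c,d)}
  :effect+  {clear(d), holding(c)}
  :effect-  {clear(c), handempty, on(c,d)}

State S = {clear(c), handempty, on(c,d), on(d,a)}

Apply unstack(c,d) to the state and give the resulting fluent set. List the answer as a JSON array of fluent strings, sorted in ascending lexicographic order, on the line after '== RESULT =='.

Compute (S \ del) ∪ add:
  pre ⊆ S: {clear(c), handempty, on(c,d)} ⊆ S  — applicable
  S \ del = {on(d,a)}
  ∪ add   = {clear(d), holding(c), on(d,a)}

== RESULT ==
["clear(d)", "holding(c)", "on(d,a)"]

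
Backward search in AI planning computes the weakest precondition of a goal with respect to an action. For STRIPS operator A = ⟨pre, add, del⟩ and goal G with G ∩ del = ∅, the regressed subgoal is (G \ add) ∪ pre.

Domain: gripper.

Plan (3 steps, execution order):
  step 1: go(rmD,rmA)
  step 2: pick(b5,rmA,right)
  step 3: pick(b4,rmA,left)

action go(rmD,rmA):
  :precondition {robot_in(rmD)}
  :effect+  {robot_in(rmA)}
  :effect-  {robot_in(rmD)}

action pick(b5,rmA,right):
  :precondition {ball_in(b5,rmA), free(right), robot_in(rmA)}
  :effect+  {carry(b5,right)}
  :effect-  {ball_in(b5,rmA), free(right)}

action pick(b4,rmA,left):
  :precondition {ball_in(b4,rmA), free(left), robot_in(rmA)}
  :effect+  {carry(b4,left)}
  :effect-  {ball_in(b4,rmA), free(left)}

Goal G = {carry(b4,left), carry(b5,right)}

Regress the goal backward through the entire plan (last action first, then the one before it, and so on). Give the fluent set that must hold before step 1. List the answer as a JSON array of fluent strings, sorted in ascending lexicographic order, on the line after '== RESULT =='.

Regress step by step:
  through step 3 (pick(b4,rmA,left)): drop {carry(b4,left)}, keep {carry(b5,right)}, require {ball_in(b4,rmA), free(left), robot_in(rmA)}
    → {ball_in(b4,rmA), carry(b5,right), free(left), robot_in(rmA)}
  through step 2 (pick(b5,rmA,right)): drop {carry(b5,right)}, keep {ball_in(b4,rmA), free(left), robot_in(rmA)}, require {ball_in(b5,rmA), free(right), robot_in(rmA)}
    → {ball_in(b4,rmA), ball_in(b5,rmA), free(left), free(right), robot_in(rmA)}
  through step 1 (go(rmD,rmA)): drop {robot_in(rmA)}, keep {ball_in(b4,rmA), ball_in(b5,rmA), free(left), free(right)}, require {robot_in(rmD)}
    → {ball_in(b4,rmA), ball_in(b5,rmA), free(left), free(right), robot_in(rmD)}

== RESULT ==
["ball_in(b4,rmA)", "ball_in(b5,rmA)", "free(left)", "free(right)", "robot_in(rmD)"]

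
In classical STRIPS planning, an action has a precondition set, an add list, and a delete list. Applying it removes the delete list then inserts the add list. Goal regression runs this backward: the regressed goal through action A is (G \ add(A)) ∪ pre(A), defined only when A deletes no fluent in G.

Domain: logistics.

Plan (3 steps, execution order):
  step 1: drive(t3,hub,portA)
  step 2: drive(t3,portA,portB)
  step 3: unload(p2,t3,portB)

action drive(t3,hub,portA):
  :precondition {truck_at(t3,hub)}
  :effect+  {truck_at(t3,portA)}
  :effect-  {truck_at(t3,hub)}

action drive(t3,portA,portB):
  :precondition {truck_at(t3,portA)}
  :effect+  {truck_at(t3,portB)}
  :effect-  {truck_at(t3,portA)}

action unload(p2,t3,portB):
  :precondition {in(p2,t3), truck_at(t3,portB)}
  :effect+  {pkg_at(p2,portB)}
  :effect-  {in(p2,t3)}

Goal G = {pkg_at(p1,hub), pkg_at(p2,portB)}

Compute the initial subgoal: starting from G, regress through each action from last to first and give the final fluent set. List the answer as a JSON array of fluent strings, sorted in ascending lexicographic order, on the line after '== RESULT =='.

Regress step by step:
  through step 3 (unload(p2,t3,portB)): drop {pkg_at(p2,portB)}, keep {pkg_at(p1,hub)}, require {in(p2,t3), truck_at(t3,portB)}
    → {in(p2,t3), pkg_at(p1,hub), truck_at(t3,portB)}
  through step 2 (drive(t3,portA,portB)): drop {truck_at(t3,portB)}, keep {in(p2,t3), pkg_at(p1,hub)}, require {truck_at(t3,portA)}
    → {in(p2,t3), pkg_at(p1,hub), truck_at(t3,portA)}
  through step 1 (drive(t3,hub,portA)): drop {truck_at(t3,portA)}, keep {in(p2,t3), pkg_at(p1,hub)}, require {truck_at(t3,hub)}
    → {in(p2,t3), pkg_at(p1,hub), truck_at(t3,hub)}

== RESULT ==
["in(p2,t3)", "pkg_at(p1,hub)", "truck_at(t3,hub)"]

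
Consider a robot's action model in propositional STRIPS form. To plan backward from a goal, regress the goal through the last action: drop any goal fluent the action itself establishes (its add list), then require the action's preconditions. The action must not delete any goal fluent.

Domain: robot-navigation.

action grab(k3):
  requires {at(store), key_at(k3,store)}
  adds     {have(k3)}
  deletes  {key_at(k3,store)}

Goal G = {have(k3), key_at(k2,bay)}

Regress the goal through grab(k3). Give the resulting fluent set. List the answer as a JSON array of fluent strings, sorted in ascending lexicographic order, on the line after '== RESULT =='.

Regress:
  G ∩ del = {}  (empty — regression defined)
  G \ add = {have(k3), key_at(k2,bay)} \ {have(k3)} = {key_at(k2,bay)}
  ∪ pre   = {key_at(k2,bay)} ∪ {at(store), key_at(k3,store)}
          = {at(store), key_at(k2,bay), key_at(k3,store)}

== RESULT ==
["at(store)", "key_at(k2,bay)", "key_at(k3,store)"]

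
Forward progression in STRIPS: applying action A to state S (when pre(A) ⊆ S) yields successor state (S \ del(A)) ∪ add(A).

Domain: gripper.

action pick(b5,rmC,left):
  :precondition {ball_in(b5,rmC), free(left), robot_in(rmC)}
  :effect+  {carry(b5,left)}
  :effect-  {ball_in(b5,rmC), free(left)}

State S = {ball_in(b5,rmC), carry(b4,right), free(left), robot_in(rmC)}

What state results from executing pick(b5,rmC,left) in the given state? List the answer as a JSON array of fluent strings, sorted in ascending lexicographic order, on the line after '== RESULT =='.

Compute (S \ del) ∪ add:
  pre ⊆ S: {ball_in(b5,rmC), free(left), robot_in(rmC)} ⊆ S  — applicable
  S \ del = {carry(b4,right), robot_in(rmC)}
  ∪ add   = {carry(b4,right), carry(b5,left), robot_in(rmC)}

== RESULT ==
["carry(b4,right)", "carry(b5,left)", "robot_in(rmC)"]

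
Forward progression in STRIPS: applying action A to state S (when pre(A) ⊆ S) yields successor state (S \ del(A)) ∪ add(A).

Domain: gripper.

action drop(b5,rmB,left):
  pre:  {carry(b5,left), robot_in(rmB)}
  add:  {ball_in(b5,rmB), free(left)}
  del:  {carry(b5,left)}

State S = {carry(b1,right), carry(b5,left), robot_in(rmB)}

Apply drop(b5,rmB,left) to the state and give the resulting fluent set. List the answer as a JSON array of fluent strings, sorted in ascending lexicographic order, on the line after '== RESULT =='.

Compute (S \ del) ∪ add:
  pre ⊆ S: {carry(b5,left), robot_in(rmB)} ⊆ S  — applicable
  S \ del = {carry(b1,right), robot_in(rmB)}
  ∪ add   = {ball_in(b5,rmB), carry(b1,right), free(left), robot_in(rmB)}

== RESULT ==
["ball_in(b5,rmB)", "carry(b1,right)", "free(left)", "robot_in(rmB)"]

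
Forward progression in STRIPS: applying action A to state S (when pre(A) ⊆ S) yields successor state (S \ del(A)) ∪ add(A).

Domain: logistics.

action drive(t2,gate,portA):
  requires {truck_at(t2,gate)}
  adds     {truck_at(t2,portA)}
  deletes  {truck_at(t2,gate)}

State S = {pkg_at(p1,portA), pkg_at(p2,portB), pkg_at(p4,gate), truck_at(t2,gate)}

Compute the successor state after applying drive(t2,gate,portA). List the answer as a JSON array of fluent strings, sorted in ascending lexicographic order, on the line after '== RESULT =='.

Compute (S \ del) ∪ add:
  pre ⊆ S: {truck_at(t2,gate)} ⊆ S  — applicable
  S \ del = {pkg_at(p1,portA), pkg_at(p2,portB), pkg_at(p4,gate)}
  ∪ add   = {pkg_at(p1,portA), pkg_at(p2,portB), pkg_at(p4,gate), truck_at(t2,portA)}

== RESULT ==
["pkg_at(p1,portA)", "pkg_at(p2,portB)", "pkg_at(p4,gate)", "truck_at(t2,portA)"]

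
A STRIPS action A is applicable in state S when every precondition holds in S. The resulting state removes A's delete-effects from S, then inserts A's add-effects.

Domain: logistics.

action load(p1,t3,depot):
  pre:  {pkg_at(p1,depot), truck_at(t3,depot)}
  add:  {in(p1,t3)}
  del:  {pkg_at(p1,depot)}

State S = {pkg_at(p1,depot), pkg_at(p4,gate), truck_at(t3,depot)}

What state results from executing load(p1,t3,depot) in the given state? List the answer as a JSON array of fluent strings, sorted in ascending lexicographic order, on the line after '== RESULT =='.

Compute (S \ del) ∪ add:
  pre ⊆ S: {pkg_at(p1,depot), truck_at(t3,depot)} ⊆ S  — applicable
  S \ del = {pkg_at(p4,gate), truck_at(t3,depot)}
  ∪ add   = {in(p1,t3), pkg_at(p4,gate), truck_at(t3,depot)}

== RESULT ==
["in(p1,t3)", "pkg_at(p4,gate)", "truck_at(t3,depot)"]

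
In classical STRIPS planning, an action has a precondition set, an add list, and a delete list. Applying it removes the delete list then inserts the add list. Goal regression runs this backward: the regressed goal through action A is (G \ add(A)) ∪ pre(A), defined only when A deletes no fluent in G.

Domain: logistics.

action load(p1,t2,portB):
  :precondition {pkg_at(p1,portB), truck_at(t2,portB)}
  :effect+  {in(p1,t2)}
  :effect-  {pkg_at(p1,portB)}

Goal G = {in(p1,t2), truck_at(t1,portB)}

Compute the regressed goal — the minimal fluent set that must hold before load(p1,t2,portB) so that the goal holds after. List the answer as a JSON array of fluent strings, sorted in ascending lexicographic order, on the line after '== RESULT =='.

Regress:
  G ∩ del = {}  (empty — regression defined)
  G \ add = {in(p1,t2), truck_at(t1,portB)} \ {in(p1,t2)} = {truck_at(t1,portB)}
  ∪ pre   = {truck_at(t1,portB)} ∪ {pkg_at(p1,portB), truck_at(t2,portB)}
          = {pkg_at(p1,portB), truck_at(t1,portB), truck_at(t2,portB)}

== RESULT ==
["pkg_at(p1,portB)", "truck_at(t1,portB)", "truck_at(t2,portB)"]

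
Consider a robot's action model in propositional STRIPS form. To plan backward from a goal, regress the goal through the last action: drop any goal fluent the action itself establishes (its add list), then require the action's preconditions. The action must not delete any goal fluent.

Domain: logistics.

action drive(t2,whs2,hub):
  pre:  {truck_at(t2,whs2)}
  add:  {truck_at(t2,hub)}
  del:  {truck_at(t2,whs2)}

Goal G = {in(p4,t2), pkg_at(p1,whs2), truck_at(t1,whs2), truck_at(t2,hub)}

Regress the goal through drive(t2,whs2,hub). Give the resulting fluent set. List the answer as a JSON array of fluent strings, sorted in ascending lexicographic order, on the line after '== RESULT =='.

Regress:
  G ∩ del = {}  (empty — regression defined)
  G \ add = {in(p4,t2), pkg_at(p1,whs2), truck_at(t1,whs2), truck_at(t2,hub)} \ {truck_at(t2,hub)} = {in(p4,t2), pkg_at(p1,whs2), truck_at(t1,whs2)}
  ∪ pre   = {in(p4,t2), pkg_at(p1,whs2), truck_at(t1,whs2)} ∪ {truck_at(t2,whs2)}
          = {in(p4,t2), pkg_at(p1,whs2), truck_at(t1,whs2), truck_at(t2,whs2)}

== RESULT ==
["in(p4,t2)", "pkg_at(p1,whs2)", "truck_at(t1,whs2)", "truck_at(t2,whs2)"]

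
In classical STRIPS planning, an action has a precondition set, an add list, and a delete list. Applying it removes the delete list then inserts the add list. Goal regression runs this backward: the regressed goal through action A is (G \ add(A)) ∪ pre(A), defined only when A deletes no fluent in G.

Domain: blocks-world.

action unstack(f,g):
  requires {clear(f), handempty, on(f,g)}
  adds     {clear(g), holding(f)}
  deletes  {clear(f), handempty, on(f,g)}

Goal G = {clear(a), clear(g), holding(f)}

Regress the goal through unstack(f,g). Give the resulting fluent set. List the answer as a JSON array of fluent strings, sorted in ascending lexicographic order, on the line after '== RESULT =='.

Regress:
  G ∩ del = {}  (empty — regression defined)
  G \ add = {clear(a), clear(g), holding(f)} \ {clear(g), holding(f)} = {clear(a)}
  ∪ pre   = {clear(a)} ∪ {clear(f), handempty, on(f,g)}
          = {clear(a), clear(f), handempty, on(f,g)}

== RESULT ==
["clear(a)", "clear(f)", "handempty", "on(f,g)"]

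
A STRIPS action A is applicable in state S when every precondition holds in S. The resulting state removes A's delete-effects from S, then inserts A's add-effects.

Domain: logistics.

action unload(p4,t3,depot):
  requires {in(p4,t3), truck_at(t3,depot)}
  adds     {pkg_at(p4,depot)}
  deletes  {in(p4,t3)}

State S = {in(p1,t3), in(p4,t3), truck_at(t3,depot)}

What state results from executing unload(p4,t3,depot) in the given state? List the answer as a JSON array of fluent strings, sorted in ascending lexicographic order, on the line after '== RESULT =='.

Progress:
  pre ⊆ S: {in(p4,t3), truck_at(t3,depot)} ⊆ S  — applicable
  S \ del = {in(p1,t3), truck_at(t3,depot)}
  ∪ add   = {in(p1,t3), pkg_at(p4,depot), truck_at(t3,depot)}

== RESULT ==
["in(p1,t3)", "pkg_at(p4,depot)", "truck_at(t3,depot)"]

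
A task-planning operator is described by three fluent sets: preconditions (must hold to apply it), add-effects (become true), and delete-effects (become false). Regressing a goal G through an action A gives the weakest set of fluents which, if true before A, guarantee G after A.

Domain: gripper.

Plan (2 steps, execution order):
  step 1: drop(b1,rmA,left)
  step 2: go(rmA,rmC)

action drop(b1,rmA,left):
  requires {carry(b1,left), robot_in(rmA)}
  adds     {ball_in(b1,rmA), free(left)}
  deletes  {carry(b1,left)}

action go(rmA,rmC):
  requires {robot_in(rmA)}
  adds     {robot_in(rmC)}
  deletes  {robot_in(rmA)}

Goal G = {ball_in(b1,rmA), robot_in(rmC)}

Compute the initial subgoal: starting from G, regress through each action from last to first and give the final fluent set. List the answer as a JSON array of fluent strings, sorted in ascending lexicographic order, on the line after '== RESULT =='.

Regress step by step:
  through step 2 (go(rmA,rmC)): drop {robot_in(rmC)}, keep {ball_in(b1,rmA)}, require {robot_in(rmA)}
    → {ball_in(b1,rmA), robot_in(rmA)}
  through step 1 (drop(b1,rmA,left)): drop {ball_in(b1,rmA)}, keep {robot_in(rmA)}, require {carry(b1,left), robot_in(rmA)}
    → {carry(b1,left), robot_in(rmA)}

== RESULT ==
["carry(b1,left)", "robot_in(rmA)"]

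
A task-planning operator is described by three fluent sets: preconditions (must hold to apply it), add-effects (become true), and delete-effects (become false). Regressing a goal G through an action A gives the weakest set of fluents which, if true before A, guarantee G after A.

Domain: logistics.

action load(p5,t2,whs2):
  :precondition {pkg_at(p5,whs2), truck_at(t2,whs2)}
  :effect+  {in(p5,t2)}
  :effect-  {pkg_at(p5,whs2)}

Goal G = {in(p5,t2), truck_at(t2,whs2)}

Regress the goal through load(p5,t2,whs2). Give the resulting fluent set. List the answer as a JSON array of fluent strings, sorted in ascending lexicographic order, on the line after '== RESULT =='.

Regress:
  G ∩ del = {}  (empty — regression defined)
  G \ add = {in(p5,t2), truck_at(t2,whs2)} \ {in(p5,t2)} = {truck_at(t2,whs2)}
  ∪ pre   = {truck_at(t2,whs2)} ∪ {pkg_at(p5,whs2), truck_at(t2,whs2)}
          = {pkg_at(p5,whs2), truck_at(t2,whs2)}

== RESULT ==
["pkg_at(p5,whs2)", "truck_at(t2,whs2)"]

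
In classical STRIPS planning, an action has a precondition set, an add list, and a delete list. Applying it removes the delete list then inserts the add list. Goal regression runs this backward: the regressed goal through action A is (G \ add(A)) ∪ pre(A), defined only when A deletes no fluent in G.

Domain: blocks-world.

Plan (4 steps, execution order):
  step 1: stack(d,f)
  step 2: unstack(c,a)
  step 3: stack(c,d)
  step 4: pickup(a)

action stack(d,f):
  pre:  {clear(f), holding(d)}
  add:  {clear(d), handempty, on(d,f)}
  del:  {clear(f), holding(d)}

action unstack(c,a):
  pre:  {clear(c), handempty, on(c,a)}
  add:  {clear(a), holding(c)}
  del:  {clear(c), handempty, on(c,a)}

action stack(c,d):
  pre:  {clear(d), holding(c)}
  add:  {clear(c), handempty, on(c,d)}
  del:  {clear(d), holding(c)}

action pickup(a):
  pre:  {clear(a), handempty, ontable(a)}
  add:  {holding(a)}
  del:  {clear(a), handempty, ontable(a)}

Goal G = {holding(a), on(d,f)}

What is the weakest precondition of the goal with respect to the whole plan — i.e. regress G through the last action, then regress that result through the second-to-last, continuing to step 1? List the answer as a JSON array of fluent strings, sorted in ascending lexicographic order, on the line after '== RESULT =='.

Regress step by step:
  through step 4 (pickup(a)): drop {holding(a)}, keep {on(d,f)}, require {clear(a), handempty, ontable(a)}
    → {clear(a), handempty, on(d,f), ontable(a)}
  through step 3 (stack(c,d)): drop {handempty}, keep {clear(a), on(d,f), ontable(a)}, require {clear(d), holding(c)}
    → {clear(a), clear(d), holding(c), on(d,f), ontable(a)}
  through step 2 (unstack(c,a)): drop {clear(a), holding(c)}, keep {clear(d), on(d,f), ontable(a)}, require {clear(c), handempty, on(c,a)}
    → {clear(c), clear(d), handempty, on(c,a), on(d,f), ontable(a)}
  through step 1 (stack(d,f)): drop {clear(d), handempty, on(d,f)}, keep {clear(c), on(c,a), ontable(a)}, require {clear(f), holding(d)}
    → {clear(c), clear(f), holding(d), on(c,a), ontable(a)}

== RESULT ==
["clear(c)", "clear(f)", "holding(d)", "on(c,a)", "ontable(a)"]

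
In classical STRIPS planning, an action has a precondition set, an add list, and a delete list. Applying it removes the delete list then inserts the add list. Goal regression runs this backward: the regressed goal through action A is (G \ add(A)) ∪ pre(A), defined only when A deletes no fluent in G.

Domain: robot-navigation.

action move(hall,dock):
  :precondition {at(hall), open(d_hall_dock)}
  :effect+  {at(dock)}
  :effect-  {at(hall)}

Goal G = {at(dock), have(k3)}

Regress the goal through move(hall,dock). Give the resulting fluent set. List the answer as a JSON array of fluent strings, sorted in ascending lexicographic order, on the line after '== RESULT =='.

Compute (G \ add) ∪ pre:
  G ∩ del = {}  (empty — regression defined)
  G \ add = {at(dock), have(k3)} \ {at(dock)} = {have(k3)}
  ∪ pre   = {have(k3)} ∪ {at(hall), open(d_hall_dock)}
          = {at(hall), have(k3), open(d_hall_dock)}

== RESULT ==
["at(hall)", "have(k3)", "open(d_hall_dock)"]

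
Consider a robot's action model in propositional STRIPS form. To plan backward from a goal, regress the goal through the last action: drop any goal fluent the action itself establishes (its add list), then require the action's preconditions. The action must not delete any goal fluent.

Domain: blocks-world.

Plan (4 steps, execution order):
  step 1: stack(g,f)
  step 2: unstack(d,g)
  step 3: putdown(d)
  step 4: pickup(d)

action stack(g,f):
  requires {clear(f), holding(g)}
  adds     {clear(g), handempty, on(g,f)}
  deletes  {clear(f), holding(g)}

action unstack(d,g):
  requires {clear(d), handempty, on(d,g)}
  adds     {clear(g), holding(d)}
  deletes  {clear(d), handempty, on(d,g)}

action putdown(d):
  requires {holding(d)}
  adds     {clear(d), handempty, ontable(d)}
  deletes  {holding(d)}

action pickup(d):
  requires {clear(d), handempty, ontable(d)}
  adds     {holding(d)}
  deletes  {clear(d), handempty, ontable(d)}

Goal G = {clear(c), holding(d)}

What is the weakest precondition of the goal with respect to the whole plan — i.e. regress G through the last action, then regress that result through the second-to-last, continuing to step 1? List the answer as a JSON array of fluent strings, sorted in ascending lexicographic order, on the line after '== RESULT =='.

Work backward from the goal:
  through step 4 (pickup(d)): drop {holding(d)}, keep {clear(c)}, require {clear(d), handempty, ontable(d)}
    → {clear(c), clear(d), handempty, ontable(d)}
  through step 3 (putdown(d)): drop {clear(d), handempty, ontable(d)}, keep {clear(c)}, require {holding(d)}
    → {clear(c), holding(d)}
  through step 2 (unstack(d,g)): drop {holding(d)}, keep {clear(c)}, require {clear(d), handempty, on(d,g)}
    → {clear(c), clear(d), handempty, on(d,g)}
  through step 1 (stack(g,f)): drop {handempty}, keep {clear(c), clear(d), on(d,g)}, require {clear(f), holding(g)}
    → {clear(c), clear(d), clear(f), holding(g), on(d,g)}

== RESULT ==
["clear(c)", "clear(d)", "clear(f)", "holding(g)", "on(d,g)"]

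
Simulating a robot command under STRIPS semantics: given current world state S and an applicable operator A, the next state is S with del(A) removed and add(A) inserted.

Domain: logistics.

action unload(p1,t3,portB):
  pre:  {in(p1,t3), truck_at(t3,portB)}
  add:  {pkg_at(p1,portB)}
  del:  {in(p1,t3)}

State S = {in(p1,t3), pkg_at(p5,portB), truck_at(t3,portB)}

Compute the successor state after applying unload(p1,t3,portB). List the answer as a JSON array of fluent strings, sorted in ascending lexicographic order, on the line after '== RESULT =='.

Progress:
  pre ⊆ S: {in(p1,t3), truck_at(t3,portB)} ⊆ S  — applicable
  S \ del = {pkg_at(p5,portB), truck_at(t3,portB)}
  ∪ add   = {pkg_at(p1,portB), pkg_at(p5,portB), truck_at(t3,portB)}

== RESULT ==
["pkg_at(p1,portB)", "pkg_at(p5,portB)", "truck_at(t3,portB)"]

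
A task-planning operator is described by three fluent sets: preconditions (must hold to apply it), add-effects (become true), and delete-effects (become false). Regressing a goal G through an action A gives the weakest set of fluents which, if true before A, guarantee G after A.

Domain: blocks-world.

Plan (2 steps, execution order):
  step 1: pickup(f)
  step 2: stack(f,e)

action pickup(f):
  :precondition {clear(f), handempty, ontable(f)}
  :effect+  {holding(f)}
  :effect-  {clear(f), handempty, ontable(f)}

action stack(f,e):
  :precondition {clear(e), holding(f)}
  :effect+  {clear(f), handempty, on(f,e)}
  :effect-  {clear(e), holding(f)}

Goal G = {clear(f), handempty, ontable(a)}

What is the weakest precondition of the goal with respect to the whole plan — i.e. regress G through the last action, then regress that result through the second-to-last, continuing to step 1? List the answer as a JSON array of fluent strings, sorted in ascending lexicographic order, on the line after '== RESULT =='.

Work backward from the goal:
  through step 2 (stack(f,e)): drop {clear(f), handempty}, keep {ontable(a)}, require {clear(e), holding(f)}
    → {clear(e), holding(f), ontable(a)}
  through step 1 (pickup(f)): drop {holding(f)}, keep {clear(e), ontable(a)}, require {clear(f), handempty, ontable(f)}
    → {clear(e), clear(f), handempty, ontable(a), ontable(f)}

== RESULT ==
["clear(e)", "clear(f)", "handempty", "ontable(a)", "ontable(f)"]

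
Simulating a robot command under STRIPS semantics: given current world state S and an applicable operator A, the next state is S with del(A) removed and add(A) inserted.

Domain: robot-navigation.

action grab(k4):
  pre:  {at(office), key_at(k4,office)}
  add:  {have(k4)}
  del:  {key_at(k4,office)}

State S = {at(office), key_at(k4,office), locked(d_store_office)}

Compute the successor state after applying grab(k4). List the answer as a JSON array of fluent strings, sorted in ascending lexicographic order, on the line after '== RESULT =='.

Compute (S \ del) ∪ add:
  pre ⊆ S: {at(office), key_at(k4,office)} ⊆ S  — applicable
  S \ del = {at(office), locked(d_store_office)}
  ∪ add   = {at(office), have(k4), locked(d_store_office)}

== RESULT ==
["at(office)", "have(k4)", "locked(d_store_office)"]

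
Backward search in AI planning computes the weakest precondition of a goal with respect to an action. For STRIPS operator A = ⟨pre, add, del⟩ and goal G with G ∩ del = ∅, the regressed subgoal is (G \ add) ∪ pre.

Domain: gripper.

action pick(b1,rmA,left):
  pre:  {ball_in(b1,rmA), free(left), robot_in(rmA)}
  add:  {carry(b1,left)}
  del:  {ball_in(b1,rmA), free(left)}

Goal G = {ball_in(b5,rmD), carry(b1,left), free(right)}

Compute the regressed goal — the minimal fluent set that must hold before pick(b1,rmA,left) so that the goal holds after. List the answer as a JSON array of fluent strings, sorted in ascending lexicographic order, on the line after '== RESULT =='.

Compute (G \ add) ∪ pre:
  G ∩ del = {}  (empty — regression defined)
  G \ add = {ball_in(b5,rmD), carry(b1,left), free(right)} \ {carry(b1,left)} = {ball_in(b5,rmD), free(right)}
  ∪ pre   = {ball_in(b5,rmD), free(right)} ∪ {ball_in(b1,rmA), free(left), robot_in(rmA)}
          = {ball_in(b1,rmA), ball_in(b5,rmD), free(left), free(right), robot_in(rmA)}

== RESULT ==
["ball_in(b1,rmA)", "ball_in(b5,rmD)", "free(left)", "free(right)", "robot_in(rmA)"]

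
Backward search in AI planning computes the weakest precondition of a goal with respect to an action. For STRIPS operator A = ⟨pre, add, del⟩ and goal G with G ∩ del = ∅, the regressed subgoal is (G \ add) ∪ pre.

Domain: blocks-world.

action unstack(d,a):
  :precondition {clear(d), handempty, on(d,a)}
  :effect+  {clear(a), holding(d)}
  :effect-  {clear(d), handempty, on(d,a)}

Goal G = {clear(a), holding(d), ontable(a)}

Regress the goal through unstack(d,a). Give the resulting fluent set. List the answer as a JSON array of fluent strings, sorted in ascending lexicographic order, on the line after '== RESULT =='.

Regress:
  G ∩ del = {}  (empty — regression defined)
  G \ add = {clear(a), holding(d), ontable(a)} \ {clear(a), holding(d)} = {ontable(a)}
  ∪ pre   = {ontable(a)} ∪ {clear(d), handempty, on(d,a)}
          = {clear(d), handempty, on(d,a), ontable(a)}

== RESULT ==
["clear(d)", "handempty", "on(d,a)", "ontable(a)"]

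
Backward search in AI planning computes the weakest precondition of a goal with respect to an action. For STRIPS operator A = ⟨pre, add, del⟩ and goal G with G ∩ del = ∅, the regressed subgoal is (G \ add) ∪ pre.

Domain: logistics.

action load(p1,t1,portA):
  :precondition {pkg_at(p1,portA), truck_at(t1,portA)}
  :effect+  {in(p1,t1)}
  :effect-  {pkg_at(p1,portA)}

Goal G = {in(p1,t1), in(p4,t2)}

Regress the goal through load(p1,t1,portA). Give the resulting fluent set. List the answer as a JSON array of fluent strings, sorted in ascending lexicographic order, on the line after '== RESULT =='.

Compute (G \ add) ∪ pre:
  G ∩ del = {}  (empty — regression defined)
  G \ add = {in(p1,t1), in(p4,t2)} \ {in(p1,t1)} = {in(p4,t2)}
  ∪ pre   = {in(p4,t2)} ∪ {pkg_at(p1,portA), truck_at(t1,portA)}
          = {in(p4,t2), pkg_at(p1,portA), truck_at(t1,portA)}

== RESULT ==
["in(p4,t2)", "pkg_at(p1,portA)", "truck_at(t1,portA)"]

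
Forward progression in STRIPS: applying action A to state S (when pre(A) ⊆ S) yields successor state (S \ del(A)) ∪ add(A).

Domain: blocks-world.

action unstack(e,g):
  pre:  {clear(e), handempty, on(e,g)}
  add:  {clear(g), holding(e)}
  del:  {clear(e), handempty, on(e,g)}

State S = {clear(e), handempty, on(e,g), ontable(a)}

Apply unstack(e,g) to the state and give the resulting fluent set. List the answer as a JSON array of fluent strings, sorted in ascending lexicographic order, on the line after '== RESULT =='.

Progress:
  pre ⊆ S: {clear(e), handempty, on(e,g)} ⊆ S  — applicable
  S \ del = {ontable(a)}
  ∪ add   = {clear(g), holding(e), ontable(a)}

== RESULT ==
["clear(g)", "holding(e)", "ontable(a)"]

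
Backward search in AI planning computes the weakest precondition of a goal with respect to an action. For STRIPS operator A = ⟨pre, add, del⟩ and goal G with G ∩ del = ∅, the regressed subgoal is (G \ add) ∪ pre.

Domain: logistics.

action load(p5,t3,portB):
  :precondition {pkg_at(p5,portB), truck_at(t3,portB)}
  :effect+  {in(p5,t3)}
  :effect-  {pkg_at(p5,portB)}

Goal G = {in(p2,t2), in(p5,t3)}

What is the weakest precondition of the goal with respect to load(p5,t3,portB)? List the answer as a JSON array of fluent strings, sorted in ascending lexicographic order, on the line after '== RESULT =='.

Regress:
  G ∩ del = {}  (empty — regression defined)
  G \ add = {in(p2,t2), in(p5,t3)} \ {in(p5,t3)} = {in(p2,t2)}
  ∪ pre   = {in(p2,t2)} ∪ {pkg_at(p5,portB), truck_at(t3,portB)}
          = {in(p2,t2), pkg_at(p5,portB), truck_at(t3,portB)}

== RESULT ==
["in(p2,t2)", "pkg_at(p5,portB)", "truck_at(t3,portB)"]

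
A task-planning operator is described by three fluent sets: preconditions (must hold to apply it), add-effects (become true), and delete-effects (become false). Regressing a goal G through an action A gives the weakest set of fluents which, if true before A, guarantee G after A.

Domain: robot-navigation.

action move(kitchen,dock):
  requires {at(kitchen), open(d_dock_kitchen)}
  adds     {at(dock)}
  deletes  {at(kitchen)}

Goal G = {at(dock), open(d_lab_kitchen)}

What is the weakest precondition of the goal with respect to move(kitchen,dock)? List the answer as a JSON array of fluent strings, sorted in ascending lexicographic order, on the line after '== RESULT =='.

Regress:
  G ∩ del = {}  (empty — regression defined)
  G \ add = {at(dock), open(d_lab_kitchen)} \ {at(dock)} = {open(d_lab_kitchen)}
  ∪ pre   = {open(d_lab_kitchen)} ∪ {at(kitchen), open(d_dock_kitchen)}
          = {at(kitchen), open(d_dock_kitchen), open(d_lab_kitchen)}

== RESULT ==
["at(kitchen)", "open(d_dock_kitchen)", "open(d_lab_kitchen)"]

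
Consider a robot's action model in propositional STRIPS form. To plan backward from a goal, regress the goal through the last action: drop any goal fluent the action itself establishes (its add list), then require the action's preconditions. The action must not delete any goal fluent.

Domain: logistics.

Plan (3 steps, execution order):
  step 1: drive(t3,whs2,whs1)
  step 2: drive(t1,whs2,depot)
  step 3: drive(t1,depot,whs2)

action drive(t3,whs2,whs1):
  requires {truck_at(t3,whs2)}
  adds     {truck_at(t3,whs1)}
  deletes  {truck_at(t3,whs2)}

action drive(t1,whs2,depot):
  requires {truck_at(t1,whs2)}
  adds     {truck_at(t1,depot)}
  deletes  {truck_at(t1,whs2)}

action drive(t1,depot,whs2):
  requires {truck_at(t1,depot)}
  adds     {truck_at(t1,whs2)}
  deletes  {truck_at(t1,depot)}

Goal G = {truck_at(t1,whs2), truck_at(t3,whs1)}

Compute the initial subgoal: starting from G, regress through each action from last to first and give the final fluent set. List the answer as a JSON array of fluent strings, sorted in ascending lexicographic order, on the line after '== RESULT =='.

Regress step by step:
  through step 3 (drive(t1,depot,whs2)): drop {truck_at(t1,whs2)}, keep {truck_at(t3,whs1)}, require {truck_at(t1,depot)}
    → {truck_at(t1,depot), truck_at(t3,whs1)}
  through step 2 (drive(t1,whs2,depot)): drop {truck_at(t1,depot)}, keep {truck_at(t3,whs1)}, require {truck_at(t1,whs2)}
    → {truck_at(t1,whs2), truck_at(t3,whs1)}
  through step 1 (drive(t3,whs2,whs1)): drop {truck_at(t3,whs1)}, keep {truck_at(t1,whs2)}, require {truck_at(t3,whs2)}
    → {truck_at(t1,whs2), truck_at(t3,whs2)}

== RESULT ==
["truck_at(t1,whs2)", "truck_at(t3,whs2)"]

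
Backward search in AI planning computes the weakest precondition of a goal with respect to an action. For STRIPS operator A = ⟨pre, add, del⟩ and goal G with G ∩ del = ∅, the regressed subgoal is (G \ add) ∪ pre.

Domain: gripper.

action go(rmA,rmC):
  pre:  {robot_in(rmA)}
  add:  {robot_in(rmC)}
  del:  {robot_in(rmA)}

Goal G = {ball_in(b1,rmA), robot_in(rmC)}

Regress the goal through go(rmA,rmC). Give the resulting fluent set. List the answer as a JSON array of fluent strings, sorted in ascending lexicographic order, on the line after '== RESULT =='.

Compute (G \ add) ∪ pre:
  G ∩ del = {}  (empty — regression defined)
  G \ add = {ball_in(b1,rmA), robot_in(rmC)} \ {robot_in(rmC)} = {ball_in(b1,rmA)}
  ∪ pre   = {ball_in(b1,rmA)} ∪ {robot_in(rmA)}
          = {ball_in(b1,rmA), robot_in(rmA)}

== RESULT ==
["ball_in(b1,rmA)", "robot_in(rmA)"]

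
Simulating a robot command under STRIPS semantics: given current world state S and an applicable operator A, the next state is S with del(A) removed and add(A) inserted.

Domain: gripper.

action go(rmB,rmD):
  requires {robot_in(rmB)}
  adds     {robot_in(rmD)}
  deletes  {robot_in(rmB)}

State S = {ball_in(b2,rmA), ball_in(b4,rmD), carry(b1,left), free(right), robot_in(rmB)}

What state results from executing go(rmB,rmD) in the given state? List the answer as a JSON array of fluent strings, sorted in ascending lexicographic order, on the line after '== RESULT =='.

Compute (S \ del) ∪ add:
  pre ⊆ S: {robot_in(rmB)} ⊆ S  — applicable
  S \ del = {ball_in(b2,rmA), ball_in(b4,rmD), carry(b1,left), free(right)}
  ∪ add   = {ball_in(b2,rmA), ball_in(b4,rmD), carry(b1,left), free(right), robot_in(rmD)}

== RESULT ==
["ball_in(b2,rmA)", "ball_in(b4,rmD)", "carry(b1,left)", "free(right)", "robot_in(rmD)"]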